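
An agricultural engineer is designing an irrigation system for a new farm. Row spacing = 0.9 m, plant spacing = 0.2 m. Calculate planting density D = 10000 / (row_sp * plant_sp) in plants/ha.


D = 10000 / (row_sp * plant_sp)
  = 10000 / (0.9 * 0.2)
  = 10000 / 0.1800
  = 55555.56 plants/ha


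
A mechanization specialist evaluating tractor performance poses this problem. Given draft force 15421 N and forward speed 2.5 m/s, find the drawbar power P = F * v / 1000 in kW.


P = F * v / 1000
  = 15421 * 2.5 / 1000
  = 38552.50 / 1000
  = 38.55 kW


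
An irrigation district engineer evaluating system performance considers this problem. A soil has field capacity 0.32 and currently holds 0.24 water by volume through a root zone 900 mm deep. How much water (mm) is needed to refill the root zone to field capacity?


SMD = (FC - theta) * D
    = (0.32 - 0.24) * 900
    = 0.080 * 900
    = 72 mm


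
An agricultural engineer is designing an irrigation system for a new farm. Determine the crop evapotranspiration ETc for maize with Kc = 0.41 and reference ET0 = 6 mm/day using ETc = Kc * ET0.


ETc = Kc * ET0
    = 0.41 * 6
    = 2.46 mm/day


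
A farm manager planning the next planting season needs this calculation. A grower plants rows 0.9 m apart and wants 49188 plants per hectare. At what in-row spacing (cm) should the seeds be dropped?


spacing = 10000 / (row_sp * density)
        = 10000 / (0.9 * 49188)
        = 10000 / 44269.20
        = 0.22589 m = 22.59 cm


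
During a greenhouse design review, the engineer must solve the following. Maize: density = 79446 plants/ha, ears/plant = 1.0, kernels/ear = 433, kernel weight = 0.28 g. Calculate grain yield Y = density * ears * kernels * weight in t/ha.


Y = density * ears * kernels * kw
  = 79446 * 1.0 * 433 * 0.28 g/ha
  = 9632033.04 g/ha
  = 9632.03 kg/ha = 9.63 t/ha


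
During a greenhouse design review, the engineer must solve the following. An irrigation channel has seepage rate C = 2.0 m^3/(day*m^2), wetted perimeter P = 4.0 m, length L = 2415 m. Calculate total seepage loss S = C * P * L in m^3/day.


S = C * P * L
  = 2.0 * 4.0 * 2415
  = 19320 m^3/day


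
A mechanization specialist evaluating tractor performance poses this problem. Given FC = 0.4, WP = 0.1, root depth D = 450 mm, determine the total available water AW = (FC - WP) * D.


AW = (FC - WP) * D
   = (0.4 - 0.1) * 450
   = 0.30 * 450
   = 135 mm


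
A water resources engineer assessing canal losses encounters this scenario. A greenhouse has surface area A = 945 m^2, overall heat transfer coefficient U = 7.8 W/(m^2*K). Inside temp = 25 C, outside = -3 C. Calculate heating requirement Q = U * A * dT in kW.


dT = 25 - (-3) = 28 K
Q = U * A * dT
  = 7.8 * 945 * 28
  = 206388 W = 206.39 kW


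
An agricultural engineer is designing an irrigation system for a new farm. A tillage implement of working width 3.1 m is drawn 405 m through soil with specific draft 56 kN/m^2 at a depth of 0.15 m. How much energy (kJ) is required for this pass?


E = k * d * w * L
  = 56 * 0.15 * 3.1 * 405
  = 10546.20 kJ


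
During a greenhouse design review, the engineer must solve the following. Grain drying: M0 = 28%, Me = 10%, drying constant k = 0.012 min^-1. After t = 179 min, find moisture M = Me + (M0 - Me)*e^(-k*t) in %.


M = Me + (M0 - Me) * e^(-k*t)
  = 10 + (28 - 10) * e^(-0.012*179)
  = 10 + 18 * e^(-2.148)
  = 10 + 18 * 0.11672
  = 10 + 2.1009
  = 12.10%


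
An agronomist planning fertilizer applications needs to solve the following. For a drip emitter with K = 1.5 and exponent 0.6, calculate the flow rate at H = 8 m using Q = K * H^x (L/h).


Q = K * H^x
  = 1.5 * 8^0.6
  = 1.5 * 3.4822
  = 5.22 L/h


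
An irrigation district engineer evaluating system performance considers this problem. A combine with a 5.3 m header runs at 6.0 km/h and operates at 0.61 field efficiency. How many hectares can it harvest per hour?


C = w * v * eta_f / 10
  = 5.3 * 6.0 * 0.61 / 10
  = 19.40 / 10
  = 1.94 ha/h


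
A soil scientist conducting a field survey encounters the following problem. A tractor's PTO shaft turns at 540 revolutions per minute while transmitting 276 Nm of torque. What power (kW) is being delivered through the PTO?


P = 2*pi*n*T / 60000
  = 2*pi * 540 * 276 / 60000
  = 936445.94 / 60000
  = 15.61 kW


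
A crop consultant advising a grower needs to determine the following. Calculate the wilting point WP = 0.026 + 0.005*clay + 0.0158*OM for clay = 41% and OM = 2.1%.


WP = 0.026 + 0.005*41 + 0.0158*2.1
   = 0.026 + 0.2050 + 0.0332
   = 0.2642


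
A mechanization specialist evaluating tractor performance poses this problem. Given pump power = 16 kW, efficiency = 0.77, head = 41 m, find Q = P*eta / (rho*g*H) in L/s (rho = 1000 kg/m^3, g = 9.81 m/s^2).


Q = (P * 1000 * eta) / (rho * g * H)
  = (16 * 1000 * 0.77) / (1000 * 9.81 * 41)
  = 12320 / 402210
  = 0.03063 m^3/s = 30.63 L/s


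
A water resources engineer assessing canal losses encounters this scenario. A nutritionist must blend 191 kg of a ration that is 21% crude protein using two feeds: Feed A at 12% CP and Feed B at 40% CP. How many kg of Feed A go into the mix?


parts_A = CP_b - target = 40 - 21 = 19
parts_B = target - CP_a = 21 - 12 = 9
total_parts = 19 + 9 = 28
Feed A = 191 * 19 / 28 = 129.61 kg
Feed B = 191 * 9 / 28 = 61.39 kg

129.61 kg


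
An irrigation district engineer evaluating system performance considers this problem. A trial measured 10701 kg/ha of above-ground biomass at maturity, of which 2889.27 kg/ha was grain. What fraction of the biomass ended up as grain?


HI = grain_yield / biomass
   = 2889.27 / 10701
   = 0.27


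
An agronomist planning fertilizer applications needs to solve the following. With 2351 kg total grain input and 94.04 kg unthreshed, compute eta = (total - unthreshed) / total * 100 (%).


eta = (total - unthreshed) / total * 100
    = (2351 - 94.04) / 2351 * 100
    = 2256.96 / 2351 * 100
    = 96%


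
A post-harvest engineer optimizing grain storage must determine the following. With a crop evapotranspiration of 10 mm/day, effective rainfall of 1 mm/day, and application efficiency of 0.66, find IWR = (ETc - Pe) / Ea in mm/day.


IWR = (ETc - Pe) / Ea
    = (10 - 1) / 0.66
    = 9 / 0.66
    = 13.64 mm/day


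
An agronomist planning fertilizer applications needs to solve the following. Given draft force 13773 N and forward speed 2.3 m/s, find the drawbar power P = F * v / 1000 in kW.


P = F * v / 1000
  = 13773 * 2.3 / 1000
  = 31677.90 / 1000
  = 31.68 kW


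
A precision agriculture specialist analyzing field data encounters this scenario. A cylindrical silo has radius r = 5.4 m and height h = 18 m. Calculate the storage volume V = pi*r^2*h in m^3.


V = pi * r^2 * h
  = pi * 5.4^2 * 18
  = pi * 29.16 * 18
  = 1648.96 m^3


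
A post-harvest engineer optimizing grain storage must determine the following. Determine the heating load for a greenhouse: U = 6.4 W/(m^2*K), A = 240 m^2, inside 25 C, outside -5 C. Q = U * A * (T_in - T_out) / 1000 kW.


dT = 25 - (-5) = 30 K
Q = U * A * dT
  = 6.4 * 240 * 30
  = 46080 W = 46.08 kW


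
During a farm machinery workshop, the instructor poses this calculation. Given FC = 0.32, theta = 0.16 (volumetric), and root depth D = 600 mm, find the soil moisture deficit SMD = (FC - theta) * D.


SMD = (FC - theta) * D
    = (0.32 - 0.16) * 600
    = 0.160 * 600
    = 96 mm


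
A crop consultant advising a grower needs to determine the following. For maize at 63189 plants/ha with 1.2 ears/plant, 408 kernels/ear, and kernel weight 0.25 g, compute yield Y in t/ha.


Y = density * ears * kernels * kw
  = 63189 * 1.2 * 408 * 0.25 g/ha
  = 7734333.60 g/ha
  = 7734.33 kg/ha = 7.73 t/ha


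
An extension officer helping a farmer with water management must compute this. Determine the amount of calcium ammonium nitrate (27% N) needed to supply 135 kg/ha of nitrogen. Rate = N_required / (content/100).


Rate = N_required / (N_content / 100)
     = 135 / (27 / 100)
     = 135 / 0.27
     = 500 kg/ha


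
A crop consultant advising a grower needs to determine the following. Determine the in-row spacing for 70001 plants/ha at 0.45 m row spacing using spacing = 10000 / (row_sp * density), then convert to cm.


spacing = 10000 / (row_sp * density)
        = 10000 / (0.45 * 70001)
        = 10000 / 31500.45
        = 0.31746 m = 31.75 cm


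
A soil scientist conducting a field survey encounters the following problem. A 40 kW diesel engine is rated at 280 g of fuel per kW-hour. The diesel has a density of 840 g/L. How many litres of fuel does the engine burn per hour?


FC = P * BSFC / rho_fuel
   = 40 * 280 / 840
   = 11200 / 840
   = 13.33 L/h


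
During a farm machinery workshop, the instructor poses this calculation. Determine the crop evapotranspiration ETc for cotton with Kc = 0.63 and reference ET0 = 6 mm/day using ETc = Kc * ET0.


ETc = Kc * ET0
    = 0.63 * 6
    = 3.78 mm/day


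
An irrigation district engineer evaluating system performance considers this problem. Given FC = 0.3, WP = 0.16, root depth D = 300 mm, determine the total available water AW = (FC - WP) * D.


AW = (FC - WP) * D
   = (0.3 - 0.16) * 300
   = 0.14 * 300
   = 42 mm


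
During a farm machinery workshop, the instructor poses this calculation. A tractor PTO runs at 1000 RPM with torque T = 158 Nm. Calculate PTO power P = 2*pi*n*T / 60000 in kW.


P = 2*pi*n*T / 60000
  = 2*pi * 1000 * 158 / 60000
  = 992743.28 / 60000
  = 16.55 kW


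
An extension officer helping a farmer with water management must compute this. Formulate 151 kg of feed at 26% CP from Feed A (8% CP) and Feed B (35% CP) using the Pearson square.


parts_A = CP_b - target = 35 - 26 = 9
parts_B = target - CP_a = 26 - 8 = 18
total_parts = 9 + 18 = 27
Feed A = 151 * 9 / 27 = 50.33 kg
Feed B = 151 * 18 / 27 = 100.67 kg

50.33 kg


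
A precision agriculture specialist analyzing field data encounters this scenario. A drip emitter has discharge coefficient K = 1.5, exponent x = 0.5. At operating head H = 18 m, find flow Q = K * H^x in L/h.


Q = K * H^x
  = 1.5 * 18^0.5
  = 1.5 * 4.2426
  = 6.36 L/h


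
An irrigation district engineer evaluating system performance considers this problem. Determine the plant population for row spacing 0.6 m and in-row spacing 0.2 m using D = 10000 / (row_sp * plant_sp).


D = 10000 / (row_sp * plant_sp)
  = 10000 / (0.6 * 0.2)
  = 10000 / 0.1200
  = 83333.33 plants/ha


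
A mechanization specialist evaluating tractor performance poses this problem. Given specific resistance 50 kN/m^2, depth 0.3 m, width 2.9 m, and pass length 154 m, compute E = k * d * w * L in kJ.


E = k * d * w * L
  = 50 * 0.3 * 2.9 * 154
  = 6699 kJ


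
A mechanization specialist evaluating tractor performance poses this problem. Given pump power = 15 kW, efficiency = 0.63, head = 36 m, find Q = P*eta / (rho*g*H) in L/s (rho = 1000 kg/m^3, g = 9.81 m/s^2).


Q = (P * 1000 * eta) / (rho * g * H)
  = (15 * 1000 * 0.63) / (1000 * 9.81 * 36)
  = 9450 / 353160
  = 0.02676 m^3/s = 26.76 L/s


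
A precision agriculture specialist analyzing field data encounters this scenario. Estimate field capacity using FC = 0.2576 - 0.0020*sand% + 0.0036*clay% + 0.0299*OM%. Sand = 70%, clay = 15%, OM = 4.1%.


FC = 0.2576 - 0.0020*70 + 0.0036*15 + 0.0299*4.1
   = 0.2576 - 0.1400 + 0.0540 + 0.1226
   = 0.2942


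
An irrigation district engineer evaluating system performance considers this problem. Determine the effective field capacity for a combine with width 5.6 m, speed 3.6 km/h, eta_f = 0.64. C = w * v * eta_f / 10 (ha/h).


C = w * v * eta_f / 10
  = 5.6 * 3.6 * 0.64 / 10
  = 12.90 / 10
  = 1.29 ha/h


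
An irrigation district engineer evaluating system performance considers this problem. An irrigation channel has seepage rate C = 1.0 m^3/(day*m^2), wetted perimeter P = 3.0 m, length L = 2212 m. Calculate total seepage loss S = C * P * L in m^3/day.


S = C * P * L
  = 1.0 * 3.0 * 2212
  = 6636 m^3/day


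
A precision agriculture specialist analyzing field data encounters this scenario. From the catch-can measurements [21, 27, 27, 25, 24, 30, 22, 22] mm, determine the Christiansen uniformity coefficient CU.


xbar = 198 / 8 = 24.750
sum|xi - xbar| = 20
CU = 100 * (1 - 20 / (8 * 24.750))
   = 100 * (1 - 0.1010)
   = 89.90%


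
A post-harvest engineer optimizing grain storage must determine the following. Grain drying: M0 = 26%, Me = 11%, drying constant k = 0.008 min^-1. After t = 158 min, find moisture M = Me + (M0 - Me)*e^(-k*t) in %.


M = Me + (M0 - Me) * e^(-k*t)
  = 11 + (26 - 11) * e^(-0.008*158)
  = 11 + 15 * e^(-1.264)
  = 11 + 15 * 0.28252
  = 11 + 4.2378
  = 15.24%


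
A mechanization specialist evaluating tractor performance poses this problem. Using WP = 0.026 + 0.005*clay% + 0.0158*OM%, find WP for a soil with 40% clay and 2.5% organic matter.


WP = 0.026 + 0.005*40 + 0.0158*2.5
   = 0.026 + 0.2000 + 0.0395
   = 0.2655


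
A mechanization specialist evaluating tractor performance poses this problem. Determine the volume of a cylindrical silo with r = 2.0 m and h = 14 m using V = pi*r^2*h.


V = pi * r^2 * h
  = pi * 2.0^2 * 14
  = pi * 4 * 14
  = 175.93 m^3


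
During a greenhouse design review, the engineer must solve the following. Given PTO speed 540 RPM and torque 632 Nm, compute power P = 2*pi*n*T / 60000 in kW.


P = 2*pi*n*T / 60000
  = 2*pi * 540 * 632 / 60000
  = 2144325.48 / 60000
  = 35.74 kW


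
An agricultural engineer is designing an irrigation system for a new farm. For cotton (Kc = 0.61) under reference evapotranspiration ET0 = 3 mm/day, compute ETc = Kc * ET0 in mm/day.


ETc = Kc * ET0
    = 0.61 * 3
    = 1.83 mm/day


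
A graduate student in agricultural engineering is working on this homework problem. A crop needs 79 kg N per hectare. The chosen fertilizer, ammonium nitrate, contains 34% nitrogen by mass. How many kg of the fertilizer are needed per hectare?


Rate = N_required / (N_content / 100)
     = 79 / (34 / 100)
     = 79 / 0.34
     = 232.35 kg/ha


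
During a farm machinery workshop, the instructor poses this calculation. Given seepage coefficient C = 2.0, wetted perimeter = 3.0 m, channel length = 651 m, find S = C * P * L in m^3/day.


S = C * P * L
  = 2.0 * 3.0 * 651
  = 3906 m^3/day


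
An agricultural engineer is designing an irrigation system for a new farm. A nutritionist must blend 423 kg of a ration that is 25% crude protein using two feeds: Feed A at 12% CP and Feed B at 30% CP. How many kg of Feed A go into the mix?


parts_A = CP_b - target = 30 - 25 = 5
parts_B = target - CP_a = 25 - 12 = 13
total_parts = 5 + 13 = 18
Feed A = 423 * 5 / 18 = 117.50 kg
Feed B = 423 * 13 / 18 = 305.50 kg

117.50 kg


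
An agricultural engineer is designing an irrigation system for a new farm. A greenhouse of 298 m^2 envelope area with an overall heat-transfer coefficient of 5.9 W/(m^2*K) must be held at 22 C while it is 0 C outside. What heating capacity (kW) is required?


dT = 22 - (0) = 22 K
Q = U * A * dT
  = 5.9 * 298 * 22
  = 38680.40 W = 38.68 kW


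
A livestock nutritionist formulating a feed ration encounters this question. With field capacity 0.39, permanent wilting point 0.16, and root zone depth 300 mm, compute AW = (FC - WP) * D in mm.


AW = (FC - WP) * D
   = (0.39 - 0.16) * 300
   = 0.23 * 300
   = 69 mm


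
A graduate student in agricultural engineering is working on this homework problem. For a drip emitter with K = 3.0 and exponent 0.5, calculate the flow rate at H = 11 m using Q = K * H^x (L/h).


Q = K * H^x
  = 3.0 * 11^0.5
  = 3.0 * 3.3166
  = 9.95 L/h


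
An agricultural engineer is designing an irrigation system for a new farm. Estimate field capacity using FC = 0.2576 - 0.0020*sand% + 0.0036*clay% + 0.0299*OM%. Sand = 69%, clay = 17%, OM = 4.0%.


FC = 0.2576 - 0.0020*69 + 0.0036*17 + 0.0299*4.0
   = 0.2576 - 0.1380 + 0.0612 + 0.1196
   = 0.3004


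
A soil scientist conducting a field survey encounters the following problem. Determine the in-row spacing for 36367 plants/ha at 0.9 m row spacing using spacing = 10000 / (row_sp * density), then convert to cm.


spacing = 10000 / (row_sp * density)
        = 10000 / (0.9 * 36367)
        = 10000 / 32730.30
        = 0.30553 m = 30.55 cm


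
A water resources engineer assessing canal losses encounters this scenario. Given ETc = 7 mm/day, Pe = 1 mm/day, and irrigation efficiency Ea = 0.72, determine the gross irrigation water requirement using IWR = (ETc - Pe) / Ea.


IWR = (ETc - Pe) / Ea
    = (7 - 1) / 0.72
    = 6 / 0.72
    = 8.33 mm/day


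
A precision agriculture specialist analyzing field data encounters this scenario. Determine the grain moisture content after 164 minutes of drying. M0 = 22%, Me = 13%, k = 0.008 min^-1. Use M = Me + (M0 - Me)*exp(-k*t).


M = Me + (M0 - Me) * e^(-k*t)
  = 13 + (22 - 13) * e^(-0.008*164)
  = 13 + 9 * e^(-1.312)
  = 13 + 9 * 0.26928
  = 13 + 2.4235
  = 15.42%


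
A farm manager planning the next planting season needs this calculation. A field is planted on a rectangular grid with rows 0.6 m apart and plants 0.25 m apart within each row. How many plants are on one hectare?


D = 10000 / (row_sp * plant_sp)
  = 10000 / (0.6 * 0.25)
  = 10000 / 0.1500
  = 66666.67 plants/ha


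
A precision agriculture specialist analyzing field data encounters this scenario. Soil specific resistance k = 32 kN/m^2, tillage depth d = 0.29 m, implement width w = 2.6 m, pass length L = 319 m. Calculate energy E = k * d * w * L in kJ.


E = k * d * w * L
  = 32 * 0.29 * 2.6 * 319
  = 7696.83 kJ


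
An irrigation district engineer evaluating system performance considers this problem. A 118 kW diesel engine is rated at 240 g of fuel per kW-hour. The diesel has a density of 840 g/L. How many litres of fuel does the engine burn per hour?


FC = P * BSFC / rho_fuel
   = 118 * 240 / 840
   = 28320 / 840
   = 33.71 L/h


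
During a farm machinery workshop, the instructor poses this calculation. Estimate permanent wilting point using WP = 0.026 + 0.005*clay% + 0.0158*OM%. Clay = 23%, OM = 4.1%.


WP = 0.026 + 0.005*23 + 0.0158*4.1
   = 0.026 + 0.1150 + 0.0648
   = 0.2058


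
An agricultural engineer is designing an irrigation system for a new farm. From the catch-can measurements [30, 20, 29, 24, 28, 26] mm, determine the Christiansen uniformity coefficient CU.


xbar = 157 / 6 = 26.167
sum|xi - xbar| = 17
CU = 100 * (1 - 17 / (6 * 26.167))
   = 100 * (1 - 0.1083)
   = 89.17%


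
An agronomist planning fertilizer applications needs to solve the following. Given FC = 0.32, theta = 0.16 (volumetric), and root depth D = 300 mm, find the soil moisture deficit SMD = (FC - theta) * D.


SMD = (FC - theta) * D
    = (0.32 - 0.16) * 300
    = 0.160 * 300
    = 48 mm


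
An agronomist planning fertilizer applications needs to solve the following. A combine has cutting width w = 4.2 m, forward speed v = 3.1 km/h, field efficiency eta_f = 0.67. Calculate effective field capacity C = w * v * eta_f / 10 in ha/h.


C = w * v * eta_f / 10
  = 4.2 * 3.1 * 0.67 / 10
  = 8.72 / 10
  = 0.87 ha/h


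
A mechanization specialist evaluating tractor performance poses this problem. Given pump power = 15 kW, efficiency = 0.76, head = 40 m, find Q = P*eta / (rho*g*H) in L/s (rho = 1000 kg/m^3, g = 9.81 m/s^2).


Q = (P * 1000 * eta) / (rho * g * H)
  = (15 * 1000 * 0.76) / (1000 * 9.81 * 40)
  = 11400 / 392400
  = 0.02905 m^3/s = 29.05 L/s


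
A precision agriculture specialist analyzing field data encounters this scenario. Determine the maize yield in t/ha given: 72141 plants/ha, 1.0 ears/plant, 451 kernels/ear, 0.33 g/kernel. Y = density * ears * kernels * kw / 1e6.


Y = density * ears * kernels * kw
  = 72141 * 1.0 * 451 * 0.33 g/ha
  = 10736745.03 g/ha
  = 10736.75 kg/ha = 10.74 t/ha


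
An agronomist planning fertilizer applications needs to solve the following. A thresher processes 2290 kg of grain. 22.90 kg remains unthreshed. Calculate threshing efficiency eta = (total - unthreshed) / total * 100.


eta = (total - unthreshed) / total * 100
    = (2290 - 22.90) / 2290 * 100
    = 2267.10 / 2290 * 100
    = 99%


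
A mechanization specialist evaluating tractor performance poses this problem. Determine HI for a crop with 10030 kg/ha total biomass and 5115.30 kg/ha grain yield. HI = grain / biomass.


HI = grain_yield / biomass
   = 5115.30 / 10030
   = 0.51


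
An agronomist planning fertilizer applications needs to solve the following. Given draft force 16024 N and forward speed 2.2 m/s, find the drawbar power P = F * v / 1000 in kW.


P = F * v / 1000
  = 16024 * 2.2 / 1000
  = 35252.80 / 1000
  = 35.25 kW


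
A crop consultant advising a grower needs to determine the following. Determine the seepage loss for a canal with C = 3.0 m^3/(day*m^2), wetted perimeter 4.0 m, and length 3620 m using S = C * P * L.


S = C * P * L
  = 3.0 * 4.0 * 3620
  = 43440 m^3/day


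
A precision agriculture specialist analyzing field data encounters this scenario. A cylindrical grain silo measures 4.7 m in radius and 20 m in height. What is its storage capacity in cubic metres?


V = pi * r^2 * h
  = pi * 4.7^2 * 20
  = pi * 22.09 * 20
  = 1387.96 m^3


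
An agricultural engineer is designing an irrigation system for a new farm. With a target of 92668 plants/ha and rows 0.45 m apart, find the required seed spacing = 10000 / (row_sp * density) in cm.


spacing = 10000 / (row_sp * density)
        = 10000 / (0.45 * 92668)
        = 10000 / 41700.60
        = 0.23980 m = 23.98 cm


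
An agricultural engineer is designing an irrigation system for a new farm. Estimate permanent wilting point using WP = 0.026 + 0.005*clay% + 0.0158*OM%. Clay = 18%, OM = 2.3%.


WP = 0.026 + 0.005*18 + 0.0158*2.3
   = 0.026 + 0.0900 + 0.0363
   = 0.1523


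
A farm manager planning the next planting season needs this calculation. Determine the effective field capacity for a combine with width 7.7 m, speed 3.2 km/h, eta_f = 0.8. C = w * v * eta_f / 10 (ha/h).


C = w * v * eta_f / 10
  = 7.7 * 3.2 * 0.8 / 10
  = 19.71 / 10
  = 1.97 ha/h


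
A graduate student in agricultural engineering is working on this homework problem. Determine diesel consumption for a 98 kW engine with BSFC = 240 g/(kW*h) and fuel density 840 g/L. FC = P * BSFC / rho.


FC = P * BSFC / rho_fuel
   = 98 * 240 / 840
   = 23520 / 840
   = 28 L/h


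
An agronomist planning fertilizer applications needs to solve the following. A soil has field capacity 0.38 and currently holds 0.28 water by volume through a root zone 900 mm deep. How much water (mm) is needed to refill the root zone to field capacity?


SMD = (FC - theta) * D
    = (0.38 - 0.28) * 900
    = 0.100 * 900
    = 90 mm


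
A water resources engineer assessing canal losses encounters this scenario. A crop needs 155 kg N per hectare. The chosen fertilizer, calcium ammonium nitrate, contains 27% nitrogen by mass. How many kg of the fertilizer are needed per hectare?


Rate = N_required / (N_content / 100)
     = 155 / (27 / 100)
     = 155 / 0.27
     = 574.07 kg/ha


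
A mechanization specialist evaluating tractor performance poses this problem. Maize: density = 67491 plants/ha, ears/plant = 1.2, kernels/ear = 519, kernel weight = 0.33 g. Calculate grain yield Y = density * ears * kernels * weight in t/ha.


Y = density * ears * kernels * kw
  = 67491 * 1.2 * 519 * 0.33 g/ha
  = 13871020.28 g/ha
  = 13871.02 kg/ha = 13.87 t/ha


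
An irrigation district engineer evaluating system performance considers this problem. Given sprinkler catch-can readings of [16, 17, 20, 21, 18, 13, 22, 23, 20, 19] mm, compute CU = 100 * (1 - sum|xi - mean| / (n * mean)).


xbar = 189 / 10 = 18.900
sum|xi - xbar| = 23.200
CU = 100 * (1 - 23.200 / (10 * 18.900))
   = 100 * (1 - 0.1228)
   = 87.72%


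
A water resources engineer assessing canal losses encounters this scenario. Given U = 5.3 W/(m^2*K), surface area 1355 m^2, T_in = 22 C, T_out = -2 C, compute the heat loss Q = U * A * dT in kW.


dT = 22 - (-2) = 24 K
Q = U * A * dT
  = 5.3 * 1355 * 24
  = 172356 W = 172.36 kW


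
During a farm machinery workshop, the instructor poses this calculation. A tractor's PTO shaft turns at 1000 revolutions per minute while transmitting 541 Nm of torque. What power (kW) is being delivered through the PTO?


P = 2*pi*n*T / 60000
  = 2*pi * 1000 * 541 / 60000
  = 3399203.25 / 60000
  = 56.65 kW


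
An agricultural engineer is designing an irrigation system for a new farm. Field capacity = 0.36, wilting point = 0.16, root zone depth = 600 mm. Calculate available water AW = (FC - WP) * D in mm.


AW = (FC - WP) * D
   = (0.36 - 0.16) * 600
   = 0.20 * 600
   = 120 mm


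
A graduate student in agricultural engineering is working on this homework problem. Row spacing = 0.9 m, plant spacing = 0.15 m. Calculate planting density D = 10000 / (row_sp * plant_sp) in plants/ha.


D = 10000 / (row_sp * plant_sp)
  = 10000 / (0.9 * 0.15)
  = 10000 / 0.1350
  = 74074.07 plants/ha


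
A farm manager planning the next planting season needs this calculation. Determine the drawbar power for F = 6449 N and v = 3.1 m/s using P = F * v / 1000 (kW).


P = F * v / 1000
  = 6449 * 3.1 / 1000
  = 19991.90 / 1000
  = 19.99 kW


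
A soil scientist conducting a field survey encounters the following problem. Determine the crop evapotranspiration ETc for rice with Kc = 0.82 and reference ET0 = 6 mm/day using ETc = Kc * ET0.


ETc = Kc * ET0
    = 0.82 * 6
    = 4.92 mm/day


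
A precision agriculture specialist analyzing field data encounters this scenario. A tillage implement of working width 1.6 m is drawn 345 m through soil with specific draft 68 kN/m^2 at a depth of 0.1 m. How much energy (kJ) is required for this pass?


E = k * d * w * L
  = 68 * 0.1 * 1.6 * 345
  = 3753.60 kJ


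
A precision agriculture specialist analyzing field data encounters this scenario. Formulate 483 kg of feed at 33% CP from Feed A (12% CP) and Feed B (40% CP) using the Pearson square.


parts_A = CP_b - target = 40 - 33 = 7
parts_B = target - CP_a = 33 - 12 = 21
total_parts = 7 + 21 = 28
Feed A = 483 * 7 / 28 = 120.75 kg
Feed B = 483 * 21 / 28 = 362.25 kg

120.75 kg


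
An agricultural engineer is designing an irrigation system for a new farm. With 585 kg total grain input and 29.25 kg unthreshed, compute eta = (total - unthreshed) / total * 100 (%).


eta = (total - unthreshed) / total * 100
    = (585 - 29.25) / 585 * 100
    = 555.75 / 585 * 100
    = 95%


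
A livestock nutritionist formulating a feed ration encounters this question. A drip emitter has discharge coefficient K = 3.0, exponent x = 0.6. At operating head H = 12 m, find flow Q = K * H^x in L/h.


Q = K * H^x
  = 3.0 * 12^0.6
  = 3.0 * 4.4413
  = 13.32 L/h


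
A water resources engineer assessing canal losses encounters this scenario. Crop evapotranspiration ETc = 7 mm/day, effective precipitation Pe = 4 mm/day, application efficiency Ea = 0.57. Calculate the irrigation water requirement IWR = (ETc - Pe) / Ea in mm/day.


IWR = (ETc - Pe) / Ea
    = (7 - 4) / 0.57
    = 3 / 0.57
    = 5.26 mm/day


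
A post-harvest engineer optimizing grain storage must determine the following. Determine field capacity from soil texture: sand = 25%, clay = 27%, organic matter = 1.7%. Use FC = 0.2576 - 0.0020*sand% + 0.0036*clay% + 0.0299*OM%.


FC = 0.2576 - 0.0020*25 + 0.0036*27 + 0.0299*1.7
   = 0.2576 - 0.0500 + 0.0972 + 0.0508
   = 0.3556


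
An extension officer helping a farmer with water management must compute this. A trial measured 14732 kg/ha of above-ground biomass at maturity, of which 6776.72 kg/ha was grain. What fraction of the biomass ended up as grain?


HI = grain_yield / biomass
   = 6776.72 / 14732
   = 0.46


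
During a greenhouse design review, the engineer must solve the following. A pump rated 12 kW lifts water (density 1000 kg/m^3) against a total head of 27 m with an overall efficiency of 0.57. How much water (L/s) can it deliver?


Q = (P * 1000 * eta) / (rho * g * H)
  = (12 * 1000 * 0.57) / (1000 * 9.81 * 27)
  = 6840 / 264870
  = 0.02582 m^3/s = 25.82 L/s


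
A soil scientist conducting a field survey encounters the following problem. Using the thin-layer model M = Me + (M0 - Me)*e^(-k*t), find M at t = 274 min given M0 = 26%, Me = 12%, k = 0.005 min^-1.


M = Me + (M0 - Me) * e^(-k*t)
  = 12 + (26 - 12) * e^(-0.005*274)
  = 12 + 14 * e^(-1.370)
  = 12 + 14 * 0.25411
  = 12 + 3.5575
  = 15.56%


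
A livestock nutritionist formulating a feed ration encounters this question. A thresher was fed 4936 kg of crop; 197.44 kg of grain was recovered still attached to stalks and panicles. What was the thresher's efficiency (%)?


eta = (total - unthreshed) / total * 100
    = (4936 - 197.44) / 4936 * 100
    = 4738.56 / 4936 * 100
    = 96%


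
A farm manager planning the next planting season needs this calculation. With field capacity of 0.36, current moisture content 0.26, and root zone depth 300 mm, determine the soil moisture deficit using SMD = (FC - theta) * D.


SMD = (FC - theta) * D
    = (0.36 - 0.26) * 300
    = 0.100 * 300
    = 30 mm


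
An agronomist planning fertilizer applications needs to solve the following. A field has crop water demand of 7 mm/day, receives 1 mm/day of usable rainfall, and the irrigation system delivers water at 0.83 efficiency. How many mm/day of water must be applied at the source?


IWR = (ETc - Pe) / Ea
    = (7 - 1) / 0.83
    = 6 / 0.83
    = 7.23 mm/day


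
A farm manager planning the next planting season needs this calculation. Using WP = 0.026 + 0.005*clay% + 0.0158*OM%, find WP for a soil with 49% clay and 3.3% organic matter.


WP = 0.026 + 0.005*49 + 0.0158*3.3
   = 0.026 + 0.2450 + 0.0521
   = 0.3231


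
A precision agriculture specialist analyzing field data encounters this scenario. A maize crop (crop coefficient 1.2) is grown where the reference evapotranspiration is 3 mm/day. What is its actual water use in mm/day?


ETc = Kc * ET0
    = 1.2 * 3
    = 3.60 mm/day


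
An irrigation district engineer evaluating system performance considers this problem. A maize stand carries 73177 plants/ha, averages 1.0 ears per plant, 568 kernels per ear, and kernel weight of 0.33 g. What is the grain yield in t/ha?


Y = density * ears * kernels * kw
  = 73177 * 1.0 * 568 * 0.33 g/ha
  = 13716296.88 g/ha
  = 13716.30 kg/ha = 13.72 t/ha


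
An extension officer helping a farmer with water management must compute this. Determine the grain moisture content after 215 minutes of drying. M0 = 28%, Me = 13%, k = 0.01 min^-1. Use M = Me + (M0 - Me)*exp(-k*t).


M = Me + (M0 - Me) * e^(-k*t)
  = 13 + (28 - 13) * e^(-0.01*215)
  = 13 + 15 * e^(-2.150)
  = 13 + 15 * 0.11648
  = 13 + 1.7473
  = 14.75%


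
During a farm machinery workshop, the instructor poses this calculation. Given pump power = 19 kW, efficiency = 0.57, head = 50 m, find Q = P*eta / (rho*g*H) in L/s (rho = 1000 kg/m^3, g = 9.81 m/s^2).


Q = (P * 1000 * eta) / (rho * g * H)
  = (19 * 1000 * 0.57) / (1000 * 9.81 * 50)
  = 10830 / 490500
  = 0.02208 m^3/s = 22.08 L/s


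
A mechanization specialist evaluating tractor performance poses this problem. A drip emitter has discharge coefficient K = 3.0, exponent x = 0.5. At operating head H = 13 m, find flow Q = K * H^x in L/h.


Q = K * H^x
  = 3.0 * 13^0.5
  = 3.0 * 3.6056
  = 10.82 L/h


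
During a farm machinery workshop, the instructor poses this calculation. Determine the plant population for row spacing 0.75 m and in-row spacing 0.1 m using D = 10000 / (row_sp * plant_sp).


D = 10000 / (row_sp * plant_sp)
  = 10000 / (0.75 * 0.1)
  = 10000 / 0.0750
  = 133333.33 plants/ha


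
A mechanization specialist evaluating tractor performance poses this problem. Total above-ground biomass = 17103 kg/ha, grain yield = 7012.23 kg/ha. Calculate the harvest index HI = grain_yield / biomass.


HI = grain_yield / biomass
   = 7012.23 / 17103
   = 0.41


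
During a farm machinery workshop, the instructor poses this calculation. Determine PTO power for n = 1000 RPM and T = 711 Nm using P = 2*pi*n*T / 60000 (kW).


P = 2*pi*n*T / 60000
  = 2*pi * 1000 * 711 / 60000
  = 4467344.75 / 60000
  = 74.46 kW


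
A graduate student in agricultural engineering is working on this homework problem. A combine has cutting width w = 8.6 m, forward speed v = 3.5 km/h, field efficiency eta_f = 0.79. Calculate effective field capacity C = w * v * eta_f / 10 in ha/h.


C = w * v * eta_f / 10
  = 8.6 * 3.5 * 0.79 / 10
  = 23.78 / 10
  = 2.38 ha/h


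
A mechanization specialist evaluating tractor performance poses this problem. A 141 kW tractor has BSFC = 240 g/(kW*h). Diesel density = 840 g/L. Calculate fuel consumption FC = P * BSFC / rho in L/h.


FC = P * BSFC / rho_fuel
   = 141 * 240 / 840
   = 33840 / 840
   = 40.29 L/h


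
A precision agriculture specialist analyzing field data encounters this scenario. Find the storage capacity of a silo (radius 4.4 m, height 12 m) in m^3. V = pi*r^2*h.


V = pi * r^2 * h
  = pi * 4.4^2 * 12
  = pi * 19.36 * 12
  = 729.85 m^3


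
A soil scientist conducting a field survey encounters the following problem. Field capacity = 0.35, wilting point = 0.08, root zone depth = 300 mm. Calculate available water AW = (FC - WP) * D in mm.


AW = (FC - WP) * D
   = (0.35 - 0.08) * 300
   = 0.27 * 300
   = 81 mm


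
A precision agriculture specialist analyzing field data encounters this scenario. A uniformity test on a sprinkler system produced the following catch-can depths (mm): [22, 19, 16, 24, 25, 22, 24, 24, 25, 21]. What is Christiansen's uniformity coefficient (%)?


xbar = 222 / 10 = 22.200
sum|xi - xbar| = 22
CU = 100 * (1 - 22 / (10 * 22.200))
   = 100 * (1 - 0.0991)
   = 90.09%


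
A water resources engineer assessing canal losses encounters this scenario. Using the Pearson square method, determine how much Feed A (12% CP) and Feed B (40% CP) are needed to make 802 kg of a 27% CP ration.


parts_A = CP_b - target = 40 - 27 = 13
parts_B = target - CP_a = 27 - 12 = 15
total_parts = 13 + 15 = 28
Feed A = 802 * 13 / 28 = 372.36 kg
Feed B = 802 * 15 / 28 = 429.64 kg

372.36 kg


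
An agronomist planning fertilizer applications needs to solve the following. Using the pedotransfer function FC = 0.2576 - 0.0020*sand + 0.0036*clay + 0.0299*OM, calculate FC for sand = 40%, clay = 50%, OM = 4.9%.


FC = 0.2576 - 0.0020*40 + 0.0036*50 + 0.0299*4.9
   = 0.2576 - 0.0800 + 0.1800 + 0.1465
   = 0.5041


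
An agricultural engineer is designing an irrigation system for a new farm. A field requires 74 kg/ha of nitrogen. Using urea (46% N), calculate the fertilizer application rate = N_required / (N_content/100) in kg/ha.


Rate = N_required / (N_content / 100)
     = 74 / (46 / 100)
     = 74 / 0.46
     = 160.87 kg/ha


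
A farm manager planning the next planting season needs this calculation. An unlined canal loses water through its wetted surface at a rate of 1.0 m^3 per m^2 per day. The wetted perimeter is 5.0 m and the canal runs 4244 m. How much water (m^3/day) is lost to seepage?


S = C * P * L
  = 1.0 * 5.0 * 4244
  = 21220 m^3/day


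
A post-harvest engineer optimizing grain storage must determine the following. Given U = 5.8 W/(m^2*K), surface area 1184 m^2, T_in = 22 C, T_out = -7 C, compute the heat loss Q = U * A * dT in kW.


dT = 22 - (-7) = 29 K
Q = U * A * dT
  = 5.8 * 1184 * 29
  = 199148.80 W = 199.15 kW


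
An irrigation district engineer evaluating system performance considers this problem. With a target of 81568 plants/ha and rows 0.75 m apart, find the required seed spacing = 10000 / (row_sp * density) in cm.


spacing = 10000 / (row_sp * density)
        = 10000 / (0.75 * 81568)
        = 10000 / 61176
        = 0.16346 m = 16.35 cm


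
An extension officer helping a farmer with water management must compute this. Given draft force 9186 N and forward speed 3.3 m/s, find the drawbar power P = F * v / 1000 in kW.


P = F * v / 1000
  = 9186 * 3.3 / 1000
  = 30313.80 / 1000
  = 30.31 kW


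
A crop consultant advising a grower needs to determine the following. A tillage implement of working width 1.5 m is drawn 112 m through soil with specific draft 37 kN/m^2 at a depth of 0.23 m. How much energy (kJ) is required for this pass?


E = k * d * w * L
  = 37 * 0.23 * 1.5 * 112
  = 1429.68 kJ


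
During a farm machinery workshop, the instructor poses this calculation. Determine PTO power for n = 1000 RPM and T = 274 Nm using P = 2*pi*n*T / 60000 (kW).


P = 2*pi*n*T / 60000
  = 2*pi * 1000 * 274 / 60000
  = 1721592.77 / 60000
  = 28.69 kW


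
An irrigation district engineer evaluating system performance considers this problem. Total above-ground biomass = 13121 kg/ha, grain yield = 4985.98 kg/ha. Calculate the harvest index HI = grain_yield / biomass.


HI = grain_yield / biomass
   = 4985.98 / 13121
   = 0.38


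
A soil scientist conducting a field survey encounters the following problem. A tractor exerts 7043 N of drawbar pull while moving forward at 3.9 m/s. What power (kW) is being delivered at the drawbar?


P = F * v / 1000
  = 7043 * 3.9 / 1000
  = 27467.70 / 1000
  = 27.47 kW


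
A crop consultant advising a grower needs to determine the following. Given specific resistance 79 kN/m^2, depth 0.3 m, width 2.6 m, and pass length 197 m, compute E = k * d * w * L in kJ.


E = k * d * w * L
  = 79 * 0.3 * 2.6 * 197
  = 12139.14 kJ


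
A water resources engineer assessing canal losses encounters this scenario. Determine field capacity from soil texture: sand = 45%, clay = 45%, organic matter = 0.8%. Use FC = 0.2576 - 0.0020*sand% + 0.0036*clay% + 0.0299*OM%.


FC = 0.2576 - 0.0020*45 + 0.0036*45 + 0.0299*0.8
   = 0.2576 - 0.0900 + 0.1620 + 0.0239
   = 0.3535


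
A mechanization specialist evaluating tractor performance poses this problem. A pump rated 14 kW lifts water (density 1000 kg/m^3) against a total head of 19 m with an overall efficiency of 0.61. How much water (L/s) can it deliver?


Q = (P * 1000 * eta) / (rho * g * H)
  = (14 * 1000 * 0.61) / (1000 * 9.81 * 19)
  = 8540 / 186390
  = 0.04582 m^3/s = 45.82 L/s


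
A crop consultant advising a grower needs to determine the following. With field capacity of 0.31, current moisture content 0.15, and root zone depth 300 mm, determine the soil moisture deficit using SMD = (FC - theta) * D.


SMD = (FC - theta) * D
    = (0.31 - 0.15) * 300
    = 0.160 * 300
    = 48 mm


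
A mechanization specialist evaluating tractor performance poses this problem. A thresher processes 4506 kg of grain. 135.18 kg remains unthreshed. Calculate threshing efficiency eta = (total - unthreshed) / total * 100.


eta = (total - unthreshed) / total * 100
    = (4506 - 135.18) / 4506 * 100
    = 4370.82 / 4506 * 100
    = 97%


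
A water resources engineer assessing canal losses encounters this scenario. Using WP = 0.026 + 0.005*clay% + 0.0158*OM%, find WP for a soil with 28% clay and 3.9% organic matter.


WP = 0.026 + 0.005*28 + 0.0158*3.9
   = 0.026 + 0.1400 + 0.0616
   = 0.2276


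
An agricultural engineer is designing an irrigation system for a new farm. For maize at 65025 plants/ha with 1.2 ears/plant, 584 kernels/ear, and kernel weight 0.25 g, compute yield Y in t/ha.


Y = density * ears * kernels * kw
  = 65025 * 1.2 * 584 * 0.25 g/ha
  = 11392380 g/ha
  = 11392.38 kg/ha = 11.39 t/ha


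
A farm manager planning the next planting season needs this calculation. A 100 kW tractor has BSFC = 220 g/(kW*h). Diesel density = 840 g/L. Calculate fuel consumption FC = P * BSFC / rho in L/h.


FC = P * BSFC / rho_fuel
   = 100 * 220 / 840
   = 22000 / 840
   = 26.19 L/h
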